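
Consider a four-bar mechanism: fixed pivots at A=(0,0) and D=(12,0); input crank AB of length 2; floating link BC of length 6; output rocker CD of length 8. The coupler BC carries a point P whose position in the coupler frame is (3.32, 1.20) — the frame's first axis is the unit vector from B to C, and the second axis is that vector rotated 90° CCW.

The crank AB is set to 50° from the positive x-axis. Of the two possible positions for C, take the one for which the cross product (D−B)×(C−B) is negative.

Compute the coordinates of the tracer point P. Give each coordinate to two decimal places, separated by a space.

A=(0,0), D=(12.00,0)
B = A + 2.00·(cos50°, sin50°) = (1.2856, 1.5321)
|BD| = 10.8234
circle(B,6.00) ∩ circle(D,8.00): a=4.1182, h=4.3635
  candidates: C₊=(5.9800,5.2687) cross=47.228; C₋=(4.7446,-3.3704) cross=-47.228
  mode - wants cross < 0 → take C=(4.7446,-3.3704) (cross=-47.228)
ex = (C−B)/|BC| = (0.5765,-0.8171); ey = (0.8171,0.5765)
P = B + 3.32·ex + 1.20·ey = (4.1801,-0.4888)

4.18 -0.49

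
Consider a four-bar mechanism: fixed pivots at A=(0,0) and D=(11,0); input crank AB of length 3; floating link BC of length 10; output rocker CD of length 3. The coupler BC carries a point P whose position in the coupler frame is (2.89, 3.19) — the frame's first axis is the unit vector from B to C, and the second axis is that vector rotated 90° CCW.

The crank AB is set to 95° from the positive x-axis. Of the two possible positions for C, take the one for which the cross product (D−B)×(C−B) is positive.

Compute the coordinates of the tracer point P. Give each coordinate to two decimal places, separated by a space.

A=(0,0), D=(11.00,0)
B = A + 3.00·(cos95°, sin95°) = (-0.2615, 2.9886)
|BD| = 11.6513
circle(B,10.00) ∩ circle(D,3.00): a=9.7308, h=2.3047
  candidates: C₊=(9.7349,2.7202) cross=26.853; C₋=(8.5526,-1.7350) cross=-26.853
  mode + wants cross > 0 → take C=(9.7349,2.7202) (cross=26.853)
ex = (C−B)/|BC| = (0.9996,-0.0268); ey = (0.0268,0.9996)
P = B + 2.89·ex + 3.19·ey = (2.7131,6.0999)

2.71 6.10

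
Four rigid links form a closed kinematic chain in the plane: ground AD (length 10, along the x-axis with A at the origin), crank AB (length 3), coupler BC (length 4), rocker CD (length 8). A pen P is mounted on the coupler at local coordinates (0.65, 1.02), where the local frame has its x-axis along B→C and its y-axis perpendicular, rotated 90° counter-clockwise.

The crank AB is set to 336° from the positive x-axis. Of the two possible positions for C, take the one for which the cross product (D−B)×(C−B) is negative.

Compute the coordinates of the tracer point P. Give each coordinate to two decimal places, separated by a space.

3.90 -1.57

A=(0,0), D=(10.00,0)
B = A + 3.00·(cos336°, sin336°) = (2.7406, -1.2202)
|BD| = 7.3612
circle(B,4.00) ∩ circle(D,8.00): a=0.4203, h=3.9779
  candidates: C₊=(2.4957,2.7723) cross=29.282; C₋=(3.8145,-5.0734) cross=-29.282
  mode - wants cross < 0 → take C=(3.8145,-5.0734) (cross=-29.282)
ex = (C−B)/|BC| = (0.2685,-0.9633); ey = (0.9633,0.2685)
P = B + 0.65·ex + 1.02·ey = (3.8977,-1.5725)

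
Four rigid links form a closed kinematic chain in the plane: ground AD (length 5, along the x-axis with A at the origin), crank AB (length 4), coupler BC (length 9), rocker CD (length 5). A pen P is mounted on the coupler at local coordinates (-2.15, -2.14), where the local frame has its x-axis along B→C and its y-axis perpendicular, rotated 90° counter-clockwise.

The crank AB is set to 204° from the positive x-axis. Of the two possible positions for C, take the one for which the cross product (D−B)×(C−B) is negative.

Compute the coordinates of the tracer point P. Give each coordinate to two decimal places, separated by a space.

A=(0,0), D=(5.00,0)
B = A + 4.00·(cos204°, sin204°) = (-3.6542, -1.6269)
|BD| = 8.8058
circle(B,9.00) ∩ circle(D,5.00): a=7.5826, h=4.8481
  candidates: C₊=(2.9022,4.5386) cross=42.691; C₋=(4.6936,-4.9906) cross=-42.691
  mode - wants cross < 0 → take C=(4.6936,-4.9906) (cross=-42.691)
ex = (C−B)/|BC| = (0.9275,-0.3737); ey = (0.3737,0.9275)
P = B + -2.15·ex + -2.14·ey = (-6.4482,-2.8083)

-6.45 -2.81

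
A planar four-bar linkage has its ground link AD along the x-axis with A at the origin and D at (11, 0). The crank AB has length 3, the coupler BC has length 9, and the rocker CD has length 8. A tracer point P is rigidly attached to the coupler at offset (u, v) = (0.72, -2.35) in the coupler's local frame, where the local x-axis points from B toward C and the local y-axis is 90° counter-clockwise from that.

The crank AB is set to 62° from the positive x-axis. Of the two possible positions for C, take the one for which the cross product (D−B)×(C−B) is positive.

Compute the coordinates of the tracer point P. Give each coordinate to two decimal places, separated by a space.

3.32 1.11

A=(0,0), D=(11.00,0)
B = A + 3.00·(cos62°, sin62°) = (1.4084, 2.6488)
|BD| = 9.9506
circle(B,9.00) ∩ circle(D,8.00): a=5.8295, h=6.8569
  candidates: C₊=(8.8529,7.7065) cross=68.230; C₋=(5.2023,-5.5124) cross=-68.230
  mode + wants cross > 0 → take C=(8.8529,7.7065) (cross=68.230)
ex = (C−B)/|BC| = (0.8272,0.5620); ey = (-0.5620,0.8272)
P = B + 0.72·ex + -2.35·ey = (3.3246,1.1096)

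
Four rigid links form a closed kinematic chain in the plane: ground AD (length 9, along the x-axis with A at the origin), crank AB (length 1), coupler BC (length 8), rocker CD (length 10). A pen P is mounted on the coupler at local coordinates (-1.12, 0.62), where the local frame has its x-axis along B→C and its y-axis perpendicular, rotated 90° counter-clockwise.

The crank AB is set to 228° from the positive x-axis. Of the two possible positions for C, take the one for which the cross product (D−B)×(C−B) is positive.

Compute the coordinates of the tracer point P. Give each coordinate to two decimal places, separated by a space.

-1.60 -1.62

A=(0,0), D=(9.00,0)
B = A + 1.00·(cos228°, sin228°) = (-0.6691, -0.7431)
|BD| = 9.6976
circle(B,8.00) ∩ circle(D,10.00): a=2.9927, h=7.4191
  candidates: C₊=(1.7462,6.8835) cross=71.948; C₋=(2.8833,-7.9111) cross=-71.948
  mode + wants cross > 0 → take C=(1.7462,6.8835) (cross=71.948)
ex = (C−B)/|BC| = (0.3019,0.9533); ey = (-0.9533,0.3019)
P = B + -1.12·ex + 0.62·ey = (-1.5983,-1.6237)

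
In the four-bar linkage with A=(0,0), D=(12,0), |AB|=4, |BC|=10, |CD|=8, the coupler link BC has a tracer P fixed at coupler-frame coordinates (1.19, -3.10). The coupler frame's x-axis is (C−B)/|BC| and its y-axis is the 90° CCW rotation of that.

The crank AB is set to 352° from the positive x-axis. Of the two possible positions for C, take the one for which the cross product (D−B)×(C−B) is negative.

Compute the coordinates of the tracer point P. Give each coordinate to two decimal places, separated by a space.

A=(0,0), D=(12.00,0)
B = A + 4.00·(cos352°, sin352°) = (3.9611, -0.5567)
|BD| = 8.0582
circle(B,10.00) ∩ circle(D,8.00): a=6.2628, h=7.7959
  candidates: C₊=(9.6704,7.6533) cross=62.821; C₋=(10.7475,-7.9013) cross=-62.821
  mode - wants cross < 0 → take C=(10.7475,-7.9013) (cross=-62.821)
ex = (C−B)/|BC| = (0.6786,-0.7345); ey = (0.7345,0.6786)
P = B + 1.19·ex + -3.10·ey = (2.4918,-3.5345)

2.49 -3.53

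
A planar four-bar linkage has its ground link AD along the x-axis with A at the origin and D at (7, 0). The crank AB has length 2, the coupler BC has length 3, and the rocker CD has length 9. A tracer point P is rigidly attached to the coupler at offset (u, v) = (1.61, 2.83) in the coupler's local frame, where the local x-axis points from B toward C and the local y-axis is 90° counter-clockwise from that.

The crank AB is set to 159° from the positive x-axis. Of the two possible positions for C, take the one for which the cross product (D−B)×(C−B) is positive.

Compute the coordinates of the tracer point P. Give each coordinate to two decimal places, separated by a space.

-4.29 2.89

A=(0,0), D=(7.00,0)
B = A + 2.00·(cos159°, sin159°) = (-1.8672, 0.7167)
|BD| = 8.8961
circle(B,3.00) ∩ circle(D,9.00): a=0.4013, h=2.9730
  candidates: C₊=(-1.2276,3.6478) cross=26.448; C₋=(-1.7067,-2.2790) cross=-26.448
  mode + wants cross > 0 → take C=(-1.2276,3.6478) (cross=26.448)
ex = (C−B)/|BC| = (0.2132,0.9770); ey = (-0.9770,0.2132)
P = B + 1.61·ex + 2.83·ey = (-4.2889,2.8930)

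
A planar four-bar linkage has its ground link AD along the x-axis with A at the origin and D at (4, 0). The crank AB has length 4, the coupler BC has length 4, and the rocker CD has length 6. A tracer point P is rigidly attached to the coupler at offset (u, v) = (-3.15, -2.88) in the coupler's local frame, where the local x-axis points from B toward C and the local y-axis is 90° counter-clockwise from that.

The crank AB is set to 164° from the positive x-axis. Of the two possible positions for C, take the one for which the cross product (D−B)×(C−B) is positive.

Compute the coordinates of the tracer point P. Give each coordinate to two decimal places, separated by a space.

-4.44 -3.12

A=(0,0), D=(4.00,0)
B = A + 4.00·(cos164°, sin164°) = (-3.8450, 1.1025)
|BD| = 7.9221
circle(B,4.00) ∩ circle(D,6.00): a=2.6988, h=2.9524
  candidates: C₊=(-0.7616,3.6506) cross=23.389; C₋=(-1.5834,-2.1967) cross=-23.389
  mode + wants cross > 0 → take C=(-0.7616,3.6506) (cross=23.389)
ex = (C−B)/|BC| = (0.7709,0.6370); ey = (-0.6370,0.7709)
P = B + -3.15·ex + -2.88·ey = (-4.4386,-3.1241)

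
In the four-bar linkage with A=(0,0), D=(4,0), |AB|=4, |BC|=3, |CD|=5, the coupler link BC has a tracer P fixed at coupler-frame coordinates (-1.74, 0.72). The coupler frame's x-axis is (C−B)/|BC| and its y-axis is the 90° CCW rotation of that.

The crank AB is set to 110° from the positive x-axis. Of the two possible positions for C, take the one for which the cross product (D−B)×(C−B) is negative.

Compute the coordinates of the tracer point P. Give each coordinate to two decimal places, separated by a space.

-0.91 5.58

A=(0,0), D=(4.00,0)
B = A + 4.00·(cos110°, sin110°) = (-1.3681, 3.7588)
|BD| = 6.5532
circle(B,3.00) ∩ circle(D,5.00): a=2.0558, h=2.1848
  candidates: C₊=(1.5691,4.3693) cross=14.318; C₋=(-0.9372,0.7899) cross=-14.318
  mode - wants cross < 0 → take C=(-0.9372,0.7899) (cross=-14.318)
ex = (C−B)/|BC| = (0.1436,-0.9896); ey = (0.9896,0.1436)
P = B + -1.74·ex + 0.72·ey = (-0.9054,5.5841)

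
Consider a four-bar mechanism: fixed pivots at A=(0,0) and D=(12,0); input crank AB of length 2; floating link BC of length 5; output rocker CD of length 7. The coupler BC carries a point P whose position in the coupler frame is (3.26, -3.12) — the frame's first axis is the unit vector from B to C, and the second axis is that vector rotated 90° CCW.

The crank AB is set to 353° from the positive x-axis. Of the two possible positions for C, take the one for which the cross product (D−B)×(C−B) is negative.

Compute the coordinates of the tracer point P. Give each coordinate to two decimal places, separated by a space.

2.56 -4.72

A=(0,0), D=(12.00,0)
B = A + 2.00·(cos353°, sin353°) = (1.9851, -0.2437)
|BD| = 10.0179
circle(B,5.00) ∩ circle(D,7.00): a=3.8111, h=3.2366
  candidates: C₊=(5.7163,3.0846) cross=32.424; C₋=(5.8738,-3.3867) cross=-32.424
  mode - wants cross < 0 → take C=(5.8738,-3.3867) (cross=-32.424)
ex = (C−B)/|BC| = (0.7777,-0.6286); ey = (0.6286,0.7777)
P = B + 3.26·ex + -3.12·ey = (2.5593,-4.7195)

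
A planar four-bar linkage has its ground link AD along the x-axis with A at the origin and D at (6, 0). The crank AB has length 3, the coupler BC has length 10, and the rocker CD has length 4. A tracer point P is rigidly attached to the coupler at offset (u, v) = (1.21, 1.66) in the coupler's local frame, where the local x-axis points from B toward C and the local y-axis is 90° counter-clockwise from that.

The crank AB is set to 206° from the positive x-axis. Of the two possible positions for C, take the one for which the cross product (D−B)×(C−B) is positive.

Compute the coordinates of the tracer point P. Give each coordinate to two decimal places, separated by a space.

A=(0,0), D=(6.00,0)
B = A + 3.00·(cos206°, sin206°) = (-2.6964, -1.3151)
|BD| = 8.7953
circle(B,10.00) ∩ circle(D,4.00): a=9.1729, h=3.9821
  candidates: C₊=(5.7780,3.9938) cross=35.024; C₋=(6.9689,-3.8809) cross=-35.024
  mode + wants cross > 0 → take C=(5.7780,3.9938) (cross=35.024)
ex = (C−B)/|BC| = (0.8474,0.5309); ey = (-0.5309,0.8474)
P = B + 1.21·ex + 1.66·ey = (-2.5523,0.7340)

-2.55 0.73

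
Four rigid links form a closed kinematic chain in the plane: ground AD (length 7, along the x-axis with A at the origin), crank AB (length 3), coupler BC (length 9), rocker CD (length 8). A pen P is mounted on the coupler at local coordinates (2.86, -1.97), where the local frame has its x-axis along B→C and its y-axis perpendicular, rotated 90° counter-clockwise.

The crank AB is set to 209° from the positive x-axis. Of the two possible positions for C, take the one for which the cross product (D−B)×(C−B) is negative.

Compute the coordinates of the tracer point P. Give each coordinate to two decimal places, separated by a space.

-1.80 -4.83

A=(0,0), D=(7.00,0)
B = A + 3.00·(cos209°, sin209°) = (-2.6239, -1.4544)
|BD| = 9.7331
circle(B,9.00) ∩ circle(D,8.00): a=5.7399, h=6.9321
  candidates: C₊=(2.0157,6.2575) cross=67.471; C₋=(4.0874,-7.4510) cross=-67.471
  mode - wants cross < 0 → take C=(4.0874,-7.4510) (cross=-67.471)
ex = (C−B)/|BC| = (0.7457,-0.6663); ey = (0.6663,0.7457)
P = B + 2.86·ex + -1.97·ey = (-1.8037,-4.8290)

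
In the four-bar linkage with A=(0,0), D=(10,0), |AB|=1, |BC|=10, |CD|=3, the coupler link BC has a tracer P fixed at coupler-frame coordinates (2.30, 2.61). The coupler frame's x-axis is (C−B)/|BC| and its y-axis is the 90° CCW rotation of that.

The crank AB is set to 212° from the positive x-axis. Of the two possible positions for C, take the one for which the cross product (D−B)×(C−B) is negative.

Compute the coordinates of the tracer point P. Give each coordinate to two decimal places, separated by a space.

A=(0,0), D=(10.00,0)
B = A + 1.00·(cos212°, sin212°) = (-0.8480, -0.5299)
|BD| = 10.8610
circle(B,10.00) ∩ circle(D,3.00): a=9.6198, h=2.7312
  candidates: C₊=(8.6270,2.6674) cross=29.664; C₋=(8.8936,-2.7885) cross=-29.664
  mode - wants cross < 0 → take C=(8.8936,-2.7885) (cross=-29.664)
ex = (C−B)/|BC| = (0.9742,-0.2259); ey = (0.2259,0.9742)
P = B + 2.30·ex + 2.61·ey = (1.9820,1.4932)

1.98 1.49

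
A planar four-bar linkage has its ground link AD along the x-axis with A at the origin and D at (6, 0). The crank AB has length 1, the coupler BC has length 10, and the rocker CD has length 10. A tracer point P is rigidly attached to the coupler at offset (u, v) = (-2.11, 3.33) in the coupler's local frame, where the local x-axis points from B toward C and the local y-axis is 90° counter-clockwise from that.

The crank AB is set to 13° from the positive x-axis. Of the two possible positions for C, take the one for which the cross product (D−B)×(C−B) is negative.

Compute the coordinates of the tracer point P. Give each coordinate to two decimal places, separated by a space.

A=(0,0), D=(6.00,0)
B = A + 1.00·(cos13°, sin13°) = (0.9744, 0.2250)
|BD| = 5.0307
circle(B,10.00) ∩ circle(D,10.00): a=2.5153, h=9.6785
  candidates: C₊=(3.9200,9.7813) cross=48.689; C₋=(3.0544,-9.5563) cross=-48.689
  mode - wants cross < 0 → take C=(3.0544,-9.5563) (cross=-48.689)
ex = (C−B)/|BC| = (0.2080,-0.9781); ey = (0.9781,0.2080)
P = B + -2.11·ex + 3.33·ey = (3.7927,2.9815)

3.79 2.98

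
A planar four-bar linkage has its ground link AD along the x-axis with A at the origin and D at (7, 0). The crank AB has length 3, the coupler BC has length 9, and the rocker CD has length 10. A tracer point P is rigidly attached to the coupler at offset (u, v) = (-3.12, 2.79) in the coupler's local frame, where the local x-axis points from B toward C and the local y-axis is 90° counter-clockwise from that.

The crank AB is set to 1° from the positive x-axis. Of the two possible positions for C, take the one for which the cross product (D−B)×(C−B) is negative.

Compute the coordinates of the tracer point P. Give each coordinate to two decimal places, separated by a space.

A=(0,0), D=(7.00,0)
B = A + 3.00·(cos1°, sin1°) = (2.9995, 0.0524)
|BD| = 4.0008
circle(B,9.00) ∩ circle(D,10.00): a=-0.3741, h=8.9922
  candidates: C₊=(2.7431,9.0487) cross=35.976; C₋=(2.5078,-8.9342) cross=-35.976
  mode - wants cross < 0 → take C=(2.5078,-8.9342) (cross=-35.976)
ex = (C−B)/|BC| = (-0.0546,-0.9985); ey = (0.9985,-0.0546)
P = B + -3.12·ex + 2.79·ey = (5.9559,3.0152)

5.96 3.02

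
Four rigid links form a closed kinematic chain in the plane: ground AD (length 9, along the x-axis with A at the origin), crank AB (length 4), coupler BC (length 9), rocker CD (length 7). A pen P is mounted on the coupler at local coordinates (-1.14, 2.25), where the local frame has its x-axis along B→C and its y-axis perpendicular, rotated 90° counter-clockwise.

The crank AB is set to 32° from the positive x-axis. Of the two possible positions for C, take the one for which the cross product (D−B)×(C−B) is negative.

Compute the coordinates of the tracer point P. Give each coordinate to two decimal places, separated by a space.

5.17 3.91

A=(0,0), D=(9.00,0)
B = A + 4.00·(cos32°, sin32°) = (3.3922, 2.1197)
|BD| = 5.9950
circle(B,9.00) ∩ circle(D,7.00): a=5.6664, h=6.9923
  candidates: C₊=(11.1649,6.6568) cross=41.919; C₋=(6.2203,-6.4244) cross=-41.919
  mode - wants cross < 0 → take C=(6.2203,-6.4244) (cross=-41.919)
ex = (C−B)/|BC| = (0.3142,-0.9493); ey = (0.9493,0.3142)
P = B + -1.14·ex + 2.25·ey = (5.1700,3.9090)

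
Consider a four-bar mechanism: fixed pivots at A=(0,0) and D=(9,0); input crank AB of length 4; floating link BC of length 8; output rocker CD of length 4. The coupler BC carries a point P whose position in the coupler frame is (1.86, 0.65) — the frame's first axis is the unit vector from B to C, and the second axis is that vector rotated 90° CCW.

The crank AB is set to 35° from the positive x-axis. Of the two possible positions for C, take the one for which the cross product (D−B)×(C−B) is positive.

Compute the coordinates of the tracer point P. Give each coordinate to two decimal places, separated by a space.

5.04 3.18

A=(0,0), D=(9.00,0)
B = A + 4.00·(cos35°, sin35°) = (3.2766, 2.2943)
|BD| = 6.1661
circle(B,8.00) ∩ circle(D,4.00): a=6.9753, h=3.9173
  candidates: C₊=(11.2086,3.3350) cross=24.155; C₋=(8.2935,-3.9371) cross=-24.155
  mode + wants cross > 0 → take C=(11.2086,3.3350) (cross=24.155)
ex = (C−B)/|BC| = (0.9915,0.1301); ey = (-0.1301,0.9915)
P = B + 1.86·ex + 0.65·ey = (5.0363,3.1807)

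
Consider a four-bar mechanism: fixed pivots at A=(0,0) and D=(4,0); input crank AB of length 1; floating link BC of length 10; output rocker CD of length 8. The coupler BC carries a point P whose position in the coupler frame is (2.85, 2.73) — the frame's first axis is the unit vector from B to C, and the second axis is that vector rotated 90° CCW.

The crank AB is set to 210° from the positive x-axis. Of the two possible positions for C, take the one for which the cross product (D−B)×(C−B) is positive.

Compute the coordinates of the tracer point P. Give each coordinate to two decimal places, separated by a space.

A=(0,0), D=(4.00,0)
B = A + 1.00·(cos210°, sin210°) = (-0.8660, -0.5000)
|BD| = 4.8916
circle(B,10.00) ∩ circle(D,8.00): a=6.1256, h=7.9043
  candidates: C₊=(4.4195,7.9890) cross=38.665; C₋=(6.0354,-7.7367) cross=-38.665
  mode + wants cross > 0 → take C=(4.4195,7.9890) (cross=38.665)
ex = (C−B)/|BC| = (0.5286,0.8489); ey = (-0.8489,0.5286)
P = B + 2.85·ex + 2.73·ey = (-1.6771,3.3623)

-1.68 3.36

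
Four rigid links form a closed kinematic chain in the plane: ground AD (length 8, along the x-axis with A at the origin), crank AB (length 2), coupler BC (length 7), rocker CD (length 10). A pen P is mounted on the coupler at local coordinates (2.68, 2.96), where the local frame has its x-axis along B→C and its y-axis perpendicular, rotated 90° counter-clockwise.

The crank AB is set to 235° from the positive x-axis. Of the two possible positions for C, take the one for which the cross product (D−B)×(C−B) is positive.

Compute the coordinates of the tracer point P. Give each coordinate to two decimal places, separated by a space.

A=(0,0), D=(8.00,0)
B = A + 2.00·(cos235°, sin235°) = (-1.1472, -1.6383)
|BD| = 9.2927
circle(B,7.00) ∩ circle(D,10.00): a=1.9023, h=6.7366
  candidates: C₊=(-0.4623,5.3281) cross=62.601; C₋=(1.9130,-7.9340) cross=-62.601
  mode + wants cross > 0 → take C=(-0.4623,5.3281) (cross=62.601)
ex = (C−B)/|BC| = (0.0978,0.9952); ey = (-0.9952,0.0978)
P = B + 2.68·ex + 2.96·ey = (-3.8308,1.3184)

-3.83 1.32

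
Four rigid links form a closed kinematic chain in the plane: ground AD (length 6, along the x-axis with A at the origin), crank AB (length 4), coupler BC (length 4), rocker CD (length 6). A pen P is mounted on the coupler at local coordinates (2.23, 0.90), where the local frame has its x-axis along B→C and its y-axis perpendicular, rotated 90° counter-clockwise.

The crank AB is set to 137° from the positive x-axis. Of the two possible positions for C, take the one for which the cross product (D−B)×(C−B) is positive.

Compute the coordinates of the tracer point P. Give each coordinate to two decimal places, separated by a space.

-0.86 3.97

A=(0,0), D=(6.00,0)
B = A + 4.00·(cos137°, sin137°) = (-2.9254, 2.7280)
|BD| = 9.3330
circle(B,4.00) ∩ circle(D,6.00): a=3.5950, h=1.7538
  candidates: C₊=(1.0252,3.3544) cross=16.368; C₋=(0.0000,0.0000) cross=-16.368
  mode + wants cross > 0 → take C=(1.0252,3.3544) (cross=16.368)
ex = (C−B)/|BC| = (0.9877,0.1566); ey = (-0.1566,0.9877)
P = B + 2.23·ex + 0.90·ey = (-0.8639,3.9661)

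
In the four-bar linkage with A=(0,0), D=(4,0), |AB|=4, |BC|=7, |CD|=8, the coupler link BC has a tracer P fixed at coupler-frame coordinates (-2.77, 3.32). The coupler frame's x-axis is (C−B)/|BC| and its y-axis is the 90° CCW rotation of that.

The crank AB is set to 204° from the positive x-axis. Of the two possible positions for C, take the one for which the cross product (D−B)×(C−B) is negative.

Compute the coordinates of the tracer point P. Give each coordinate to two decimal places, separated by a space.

A=(0,0), D=(4.00,0)
B = A + 4.00·(cos204°, sin204°) = (-3.6542, -1.6269)
|BD| = 7.8252
circle(B,7.00) ∩ circle(D,8.00): a=2.9541, h=6.3461
  candidates: C₊=(-2.0840,5.1947) cross=49.659; C₋=(0.5548,-7.2202) cross=-49.659
  mode - wants cross < 0 → take C=(0.5548,-7.2202) (cross=-49.659)
ex = (C−B)/|BC| = (0.6013,-0.7990); ey = (0.7990,0.6013)
P = B + -2.77·ex + 3.32·ey = (-2.6670,2.5826)

-2.67 2.58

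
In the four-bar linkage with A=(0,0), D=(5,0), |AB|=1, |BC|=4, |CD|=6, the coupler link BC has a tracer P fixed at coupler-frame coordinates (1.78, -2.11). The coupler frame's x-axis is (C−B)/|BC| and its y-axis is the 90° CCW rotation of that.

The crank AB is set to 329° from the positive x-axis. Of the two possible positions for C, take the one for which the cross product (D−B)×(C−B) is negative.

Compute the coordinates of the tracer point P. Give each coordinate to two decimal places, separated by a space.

-1.17 -2.39

A=(0,0), D=(5.00,0)
B = A + 1.00·(cos329°, sin329°) = (0.8572, -0.5150)
|BD| = 4.1747
circle(B,4.00) ∩ circle(D,6.00): a=-0.3080, h=3.9881
  candidates: C₊=(0.0595,3.4046) cross=16.649; C₋=(1.0435,-4.5107) cross=-16.649
  mode - wants cross < 0 → take C=(1.0435,-4.5107) (cross=-16.649)
ex = (C−B)/|BC| = (0.0466,-0.9989); ey = (0.9989,0.0466)
P = B + 1.78·ex + -2.11·ey = (-1.1676,-2.3914)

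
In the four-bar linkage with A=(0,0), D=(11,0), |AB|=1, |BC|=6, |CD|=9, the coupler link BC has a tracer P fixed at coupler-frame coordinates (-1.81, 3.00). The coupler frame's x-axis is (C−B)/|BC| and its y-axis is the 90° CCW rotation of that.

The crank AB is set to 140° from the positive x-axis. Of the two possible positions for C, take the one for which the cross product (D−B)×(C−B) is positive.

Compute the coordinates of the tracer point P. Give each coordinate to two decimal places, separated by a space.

A=(0,0), D=(11.00,0)
B = A + 1.00·(cos140°, sin140°) = (-0.7660, 0.6428)
|BD| = 11.7836
circle(B,6.00) ∩ circle(D,9.00): a=3.9824, h=4.4879
  candidates: C₊=(3.4552,4.9067) cross=52.883; C₋=(2.9656,-4.0556) cross=-52.883
  mode + wants cross > 0 → take C=(3.4552,4.9067) (cross=52.883)
ex = (C−B)/|BC| = (0.7035,0.7107); ey = (-0.7107,0.7035)
P = B + -1.81·ex + 3.00·ey = (-4.1714,1.4671)

-4.17 1.47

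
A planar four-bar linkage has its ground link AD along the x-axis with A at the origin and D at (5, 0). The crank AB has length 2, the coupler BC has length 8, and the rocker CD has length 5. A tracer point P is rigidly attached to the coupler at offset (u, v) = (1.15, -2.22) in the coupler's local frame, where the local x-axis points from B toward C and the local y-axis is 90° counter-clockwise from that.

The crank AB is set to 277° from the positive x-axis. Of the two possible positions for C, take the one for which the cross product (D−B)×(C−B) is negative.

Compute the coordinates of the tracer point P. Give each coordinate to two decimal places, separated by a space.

A=(0,0), D=(5.00,0)
B = A + 2.00·(cos277°, sin277°) = (0.2437, -1.9851)
|BD| = 5.1539
circle(B,8.00) ∩ circle(D,5.00): a=6.3605, h=4.8522
  candidates: C₊=(4.2446,4.9426) cross=25.008; C₋=(7.9824,-4.0131) cross=-25.008
  mode - wants cross < 0 → take C=(7.9824,-4.0131) (cross=-25.008)
ex = (C−B)/|BC| = (0.9673,-0.2535); ey = (0.2535,0.9673)
P = B + 1.15·ex + -2.22·ey = (0.7934,-4.4241)

0.79 -4.42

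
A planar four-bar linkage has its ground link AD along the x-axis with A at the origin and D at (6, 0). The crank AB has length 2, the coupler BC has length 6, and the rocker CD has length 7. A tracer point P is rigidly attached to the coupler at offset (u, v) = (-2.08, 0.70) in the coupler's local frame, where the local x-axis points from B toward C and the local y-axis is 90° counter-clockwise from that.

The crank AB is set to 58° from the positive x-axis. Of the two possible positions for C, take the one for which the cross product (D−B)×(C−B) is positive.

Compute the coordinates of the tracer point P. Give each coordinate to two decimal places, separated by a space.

A=(0,0), D=(6.00,0)
B = A + 2.00·(cos58°, sin58°) = (1.0598, 1.6961)
|BD| = 5.2232
circle(B,6.00) ∩ circle(D,7.00): a=1.3672, h=5.8422
  candidates: C₊=(4.2500,6.7777) cross=30.515; C₋=(0.4558,-4.2734) cross=-30.515
  mode + wants cross > 0 → take C=(4.2500,6.7777) (cross=30.515)
ex = (C−B)/|BC| = (0.5317,0.8469); ey = (-0.8469,0.5317)
P = B + -2.08·ex + 0.70·ey = (-0.6389,0.3067)

-0.64 0.31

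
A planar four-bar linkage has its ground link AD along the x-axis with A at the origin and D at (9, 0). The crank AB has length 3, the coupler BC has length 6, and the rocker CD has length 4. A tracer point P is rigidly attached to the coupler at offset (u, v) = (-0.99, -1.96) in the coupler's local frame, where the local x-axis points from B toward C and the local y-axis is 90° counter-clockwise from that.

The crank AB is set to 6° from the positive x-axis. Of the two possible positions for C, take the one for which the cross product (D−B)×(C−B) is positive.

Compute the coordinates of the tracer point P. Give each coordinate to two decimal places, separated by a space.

A=(0,0), D=(9.00,0)
B = A + 3.00·(cos6°, sin6°) = (2.9836, 0.3136)
|BD| = 6.0246
circle(B,6.00) ∩ circle(D,4.00): a=4.6722, h=3.7644
  candidates: C₊=(7.8453,3.8297) cross=22.679; C₋=(7.4535,-3.6889) cross=-22.679
  mode + wants cross > 0 → take C=(7.8453,3.8297) (cross=22.679)
ex = (C−B)/|BC| = (0.8103,0.5860); ey = (-0.5860,0.8103)
P = B + -0.99·ex + -1.96·ey = (3.3300,-1.8548)

3.33 -1.85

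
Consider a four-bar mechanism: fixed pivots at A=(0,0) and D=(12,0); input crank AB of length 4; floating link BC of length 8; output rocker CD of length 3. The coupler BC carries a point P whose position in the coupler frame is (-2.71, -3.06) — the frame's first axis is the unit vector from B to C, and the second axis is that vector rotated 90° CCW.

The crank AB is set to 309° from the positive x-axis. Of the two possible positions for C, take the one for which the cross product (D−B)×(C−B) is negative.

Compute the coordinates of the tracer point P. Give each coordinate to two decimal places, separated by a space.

0.01 -6.34

A=(0,0), D=(12.00,0)
B = A + 4.00·(cos309°, sin309°) = (2.5173, -3.1086)
|BD| = 9.9792
circle(B,8.00) ∩ circle(D,3.00): a=7.7453, h=2.0024
  candidates: C₊=(9.2535,1.2069) cross=19.983; C₋=(10.5010,-2.5987) cross=-19.983
  mode - wants cross < 0 → take C=(10.5010,-2.5987) (cross=-19.983)
ex = (C−B)/|BC| = (0.9980,0.0637); ey = (-0.0637,0.9980)
P = B + -2.71·ex + -3.06·ey = (0.0078,-6.3351)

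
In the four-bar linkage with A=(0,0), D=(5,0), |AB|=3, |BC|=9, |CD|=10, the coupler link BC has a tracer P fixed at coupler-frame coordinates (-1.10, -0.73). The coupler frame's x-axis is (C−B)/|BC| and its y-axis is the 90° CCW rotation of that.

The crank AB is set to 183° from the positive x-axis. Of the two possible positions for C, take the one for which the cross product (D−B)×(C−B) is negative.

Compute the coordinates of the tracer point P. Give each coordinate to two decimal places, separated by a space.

A=(0,0), D=(5.00,0)
B = A + 3.00·(cos183°, sin183°) = (-2.9959, -0.1570)
|BD| = 7.9974
circle(B,9.00) ∩ circle(D,10.00): a=2.8108, h=8.5498
  candidates: C₊=(-0.3534,8.4463) cross=68.376; C₋=(-0.0177,-8.6500) cross=-68.376
  mode - wants cross < 0 → take C=(-0.0177,-8.6500) (cross=-68.376)
ex = (C−B)/|BC| = (0.3309,-0.9437); ey = (0.9437,0.3309)
P = B + -1.10·ex + -0.73·ey = (-4.0488,0.6395)

-4.05 0.64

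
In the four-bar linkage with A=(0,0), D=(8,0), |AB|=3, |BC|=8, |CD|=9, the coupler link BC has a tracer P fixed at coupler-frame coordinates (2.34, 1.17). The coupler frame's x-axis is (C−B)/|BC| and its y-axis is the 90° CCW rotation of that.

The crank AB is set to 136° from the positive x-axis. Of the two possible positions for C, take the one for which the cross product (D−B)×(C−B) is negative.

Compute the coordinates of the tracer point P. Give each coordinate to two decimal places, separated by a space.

-0.21 0.33

A=(0,0), D=(8.00,0)
B = A + 3.00·(cos136°, sin136°) = (-2.1580, 2.0840)
|BD| = 10.3696
circle(B,8.00) ∩ circle(D,9.00): a=4.3651, h=6.7042
  candidates: C₊=(3.4653,7.7741) cross=69.520; C₋=(0.7707,-5.3607) cross=-69.520
  mode - wants cross < 0 → take C=(0.7707,-5.3607) (cross=-69.520)
ex = (C−B)/|BC| = (0.3661,-0.9306); ey = (0.9306,0.3661)
P = B + 2.34·ex + 1.17·ey = (-0.2126,0.3347)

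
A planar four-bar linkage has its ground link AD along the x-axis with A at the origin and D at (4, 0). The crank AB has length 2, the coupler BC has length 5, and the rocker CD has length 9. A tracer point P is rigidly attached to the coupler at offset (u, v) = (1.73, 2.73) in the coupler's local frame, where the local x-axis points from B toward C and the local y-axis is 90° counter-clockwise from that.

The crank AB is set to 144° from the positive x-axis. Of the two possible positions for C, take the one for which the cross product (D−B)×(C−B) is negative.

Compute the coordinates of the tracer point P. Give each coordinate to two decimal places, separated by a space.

A=(0,0), D=(4.00,0)
B = A + 2.00·(cos144°, sin144°) = (-1.6180, 1.1756)
|BD| = 5.7397
circle(B,5.00) ∩ circle(D,9.00): a=-2.0084, h=4.5789
  candidates: C₊=(-2.6461,6.0687) cross=26.281; C₋=(-4.5217,-2.8949) cross=-26.281
  mode - wants cross < 0 → take C=(-4.5217,-2.8949) (cross=-26.281)
ex = (C−B)/|BC| = (-0.5807,-0.8141); ey = (0.8141,-0.5807)
P = B + 1.73·ex + 2.73·ey = (-0.4002,-1.8182)

-0.40 -1.82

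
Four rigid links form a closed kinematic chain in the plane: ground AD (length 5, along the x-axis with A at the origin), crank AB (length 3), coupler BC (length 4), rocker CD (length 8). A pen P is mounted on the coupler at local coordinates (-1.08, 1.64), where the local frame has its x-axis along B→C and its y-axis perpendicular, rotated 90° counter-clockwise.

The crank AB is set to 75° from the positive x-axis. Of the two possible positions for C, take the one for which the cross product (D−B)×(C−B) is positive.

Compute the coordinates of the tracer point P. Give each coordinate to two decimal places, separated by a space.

A=(0,0), D=(5.00,0)
B = A + 3.00·(cos75°, sin75°) = (0.7765, 2.8978)
|BD| = 5.1221
circle(B,4.00) ∩ circle(D,8.00): a=-2.1246, h=3.3891
  candidates: C₊=(0.9419,6.8944) cross=17.359; C₋=(-2.8928,1.3052) cross=-17.359
  mode + wants cross > 0 → take C=(0.9419,6.8944) (cross=17.359)
ex = (C−B)/|BC| = (0.0414,0.9991); ey = (-0.9991,0.0414)
P = B + -1.08·ex + 1.64·ey = (-0.9068,1.8865)

-0.91 1.89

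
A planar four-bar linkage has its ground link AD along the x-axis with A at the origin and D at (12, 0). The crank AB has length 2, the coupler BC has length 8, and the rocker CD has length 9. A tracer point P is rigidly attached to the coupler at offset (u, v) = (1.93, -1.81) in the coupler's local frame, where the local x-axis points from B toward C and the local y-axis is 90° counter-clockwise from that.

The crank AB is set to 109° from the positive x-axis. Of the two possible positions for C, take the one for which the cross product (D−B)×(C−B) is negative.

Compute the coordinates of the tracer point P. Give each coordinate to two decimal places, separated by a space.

A=(0,0), D=(12.00,0)
B = A + 2.00·(cos109°, sin109°) = (-0.6511, 1.8910)
|BD| = 12.7917
circle(B,8.00) ∩ circle(D,9.00): a=5.7313, h=5.5814
  candidates: C₊=(5.8424,6.5638) cross=71.395; C₋=(4.1921,-4.4763) cross=-71.395
  mode - wants cross < 0 → take C=(4.1921,-4.4763) (cross=-71.395)
ex = (C−B)/|BC| = (0.6054,-0.7959); ey = (0.7959,0.6054)
P = B + 1.93·ex + -1.81·ey = (-0.9233,-0.7409)

-0.92 -0.74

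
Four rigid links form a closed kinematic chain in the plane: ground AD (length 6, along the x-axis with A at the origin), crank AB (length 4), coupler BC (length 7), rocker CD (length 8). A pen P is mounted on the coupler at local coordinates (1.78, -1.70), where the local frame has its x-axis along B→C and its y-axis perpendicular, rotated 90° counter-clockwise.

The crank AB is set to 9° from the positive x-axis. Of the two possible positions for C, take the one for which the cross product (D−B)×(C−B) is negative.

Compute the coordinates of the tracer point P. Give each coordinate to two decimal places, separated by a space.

1.52 0.24

A=(0,0), D=(6.00,0)
B = A + 4.00·(cos9°, sin9°) = (3.9508, 0.6257)
|BD| = 2.1427
circle(B,7.00) ∩ circle(D,8.00): a=-2.4290, h=6.5651
  candidates: C₊=(3.5449,7.6140) cross=14.067; C₋=(-0.2896,-4.9438) cross=-14.067
  mode - wants cross < 0 → take C=(-0.2896,-4.9438) (cross=-14.067)
ex = (C−B)/|BC| = (-0.6058,-0.7956); ey = (0.7956,-0.6058)
P = B + 1.78·ex + -1.70·ey = (1.5199,0.2393)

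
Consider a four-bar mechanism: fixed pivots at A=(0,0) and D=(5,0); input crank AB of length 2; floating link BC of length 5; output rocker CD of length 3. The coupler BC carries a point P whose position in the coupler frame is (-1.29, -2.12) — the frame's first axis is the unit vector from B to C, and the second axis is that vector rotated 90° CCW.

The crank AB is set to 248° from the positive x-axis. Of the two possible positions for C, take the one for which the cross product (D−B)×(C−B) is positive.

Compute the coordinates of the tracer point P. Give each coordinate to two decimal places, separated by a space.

A=(0,0), D=(5.00,0)
B = A + 2.00·(cos248°, sin248°) = (-0.7492, -1.8544)
|BD| = 6.0409
circle(B,5.00) ∩ circle(D,3.00): a=4.3447, h=2.4745
  candidates: C₊=(2.6262,1.8344) cross=14.948; C₋=(4.1454,-2.8757) cross=-14.948
  mode + wants cross > 0 → take C=(2.6262,1.8344) (cross=14.948)
ex = (C−B)/|BC| = (0.6751,0.7377); ey = (-0.7377,0.6751)
P = B + -1.29·ex + -2.12·ey = (-0.0560,-4.2372)

-0.06 -4.24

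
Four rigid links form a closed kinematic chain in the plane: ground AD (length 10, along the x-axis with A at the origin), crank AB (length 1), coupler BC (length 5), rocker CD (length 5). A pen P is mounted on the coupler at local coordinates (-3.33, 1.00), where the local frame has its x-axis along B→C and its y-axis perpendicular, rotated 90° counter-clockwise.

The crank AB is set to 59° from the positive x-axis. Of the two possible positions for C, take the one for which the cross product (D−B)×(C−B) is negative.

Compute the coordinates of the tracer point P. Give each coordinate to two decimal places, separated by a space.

A=(0,0), D=(10.00,0)
B = A + 1.00·(cos59°, sin59°) = (0.5150, 0.8572)
|BD| = 9.5236
circle(B,5.00) ∩ circle(D,5.00): a=4.7618, h=1.5249
  candidates: C₊=(5.3948,1.9473) cross=14.522; C₋=(5.1203,-1.0901) cross=-14.522
  mode - wants cross < 0 → take C=(5.1203,-1.0901) (cross=-14.522)
ex = (C−B)/|BC| = (0.9210,-0.3895); ey = (0.3895,0.9210)
P = B + -3.33·ex + 1.00·ey = (-2.1626,3.0751)

-2.16 3.08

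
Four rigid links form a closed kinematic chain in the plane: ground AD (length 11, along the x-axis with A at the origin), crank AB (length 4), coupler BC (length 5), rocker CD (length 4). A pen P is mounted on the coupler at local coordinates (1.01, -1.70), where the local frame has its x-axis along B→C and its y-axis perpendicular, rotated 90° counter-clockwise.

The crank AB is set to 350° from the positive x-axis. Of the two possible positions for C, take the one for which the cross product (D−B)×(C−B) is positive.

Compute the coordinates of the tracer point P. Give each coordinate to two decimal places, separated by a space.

5.79 -1.38

A=(0,0), D=(11.00,0)
B = A + 4.00·(cos350°, sin350°) = (3.9392, -0.6946)
|BD| = 7.0949
circle(B,5.00) ∩ circle(D,4.00): a=4.1817, h=2.7411
  candidates: C₊=(7.8325,2.4427) cross=19.448; C₋=(8.3692,-3.0131) cross=-19.448
  mode + wants cross > 0 → take C=(7.8325,2.4427) (cross=19.448)
ex = (C−B)/|BC| = (0.7786,0.6275); ey = (-0.6275,0.7786)
P = B + 1.01·ex + -1.70·ey = (5.7923,-1.3846)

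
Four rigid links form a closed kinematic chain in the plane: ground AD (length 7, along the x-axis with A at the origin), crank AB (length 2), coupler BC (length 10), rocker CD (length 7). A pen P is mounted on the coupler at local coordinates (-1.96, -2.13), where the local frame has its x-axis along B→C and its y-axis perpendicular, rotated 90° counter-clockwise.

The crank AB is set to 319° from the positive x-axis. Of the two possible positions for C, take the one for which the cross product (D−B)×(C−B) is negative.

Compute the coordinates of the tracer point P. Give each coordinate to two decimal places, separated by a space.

A=(0,0), D=(7.00,0)
B = A + 2.00·(cos319°, sin319°) = (1.5094, -1.3121)
|BD| = 5.6452
circle(B,10.00) ∩ circle(D,7.00): a=7.3397, h=6.7918
  candidates: C₊=(7.0695,6.9997) cross=38.341; C₋=(10.2267,-6.2119) cross=-38.341
  mode - wants cross < 0 → take C=(10.2267,-6.2119) (cross=-38.341)
ex = (C−B)/|BC| = (0.8717,-0.4900); ey = (0.4900,0.8717)
P = B + -1.96·ex + -2.13·ey = (-1.2428,-2.2085)

-1.24 -2.21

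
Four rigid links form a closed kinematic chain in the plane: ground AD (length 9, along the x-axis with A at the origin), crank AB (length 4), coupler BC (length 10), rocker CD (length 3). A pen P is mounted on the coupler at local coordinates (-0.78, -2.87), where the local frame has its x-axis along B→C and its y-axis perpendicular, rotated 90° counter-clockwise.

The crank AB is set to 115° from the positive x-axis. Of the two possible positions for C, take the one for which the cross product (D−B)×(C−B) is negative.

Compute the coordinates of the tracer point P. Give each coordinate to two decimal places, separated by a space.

-3.92 1.66

A=(0,0), D=(9.00,0)
B = A + 4.00·(cos115°, sin115°) = (-1.6905, 3.6252)
|BD| = 11.2884
circle(B,10.00) ∩ circle(D,3.00): a=9.6749, h=2.5291
  candidates: C₊=(8.2842,2.9133) cross=28.550; C₋=(6.6597,-1.8770) cross=-28.550
  mode - wants cross < 0 → take C=(6.6597,-1.8770) (cross=-28.550)
ex = (C−B)/|BC| = (0.8350,-0.5502); ey = (0.5502,0.8350)
P = B + -0.78·ex + -2.87·ey = (-3.9209,1.6579)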